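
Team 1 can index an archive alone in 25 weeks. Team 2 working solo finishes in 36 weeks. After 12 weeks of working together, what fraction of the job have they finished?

Combined rate: 1/25 + 1/36 = (36 + 25)/900 = 61/900 per week.
In 12 weeks they complete 12·61/900 = 61/75 of the job.

61/75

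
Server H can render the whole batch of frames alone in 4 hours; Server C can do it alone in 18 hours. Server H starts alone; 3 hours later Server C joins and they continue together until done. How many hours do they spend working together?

In 3 hours Server H does 3/4 of the job, leaving 1/4.
Server H and Server C together work at 11/36 per hour, so finishing takes 1/4 ÷ 11/36 = 9/11 hours.

9/11 hours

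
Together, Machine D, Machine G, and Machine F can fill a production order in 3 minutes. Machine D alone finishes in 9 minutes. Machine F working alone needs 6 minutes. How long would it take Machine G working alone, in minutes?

18 minutes

Combined rate is 1/3 per minute.
Known contribution: 1/9 + 1/6 = (2 + 3)/18 = 5/18 per minute.
So Machine G's rate is 1/3 − 5/18 = 1/18, meaning 18 minutes alone.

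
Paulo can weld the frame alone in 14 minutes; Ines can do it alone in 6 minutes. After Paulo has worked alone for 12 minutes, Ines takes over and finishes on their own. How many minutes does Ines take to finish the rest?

6/7 minutes

In 12 minutes Paulo does 12/14 = 6/7 of the job, leaving 1/7.
Ines works at 1/6 per minute, so finishing takes 1/7 ÷ 1/6 = 6/7 minutes.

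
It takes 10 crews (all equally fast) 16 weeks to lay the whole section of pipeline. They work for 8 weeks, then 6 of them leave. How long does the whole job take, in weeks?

One crew does 1/160 of the job per week.
After 8 weeks with 10 crews, 1/2 is done (1/2 left).
With 4 crews the rate is 4/160 = 1/40, so the rest takes 1/2 ÷ 1/40 = 20 weeks.
Total = 8 + 20 = 28 weeks.

28 weeks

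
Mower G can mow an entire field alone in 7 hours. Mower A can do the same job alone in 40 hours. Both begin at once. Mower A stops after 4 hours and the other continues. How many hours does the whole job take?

In the first 4 hours the combined rate is 47/280, so 47/70 of the job is done, leaving 23/70.
After mower A leaves the rate is 1/7 per hour; the remaining 23/70 takes 23/10 hours.
Total = 4 + 23/10 = 63/10 hours.

63/10 hours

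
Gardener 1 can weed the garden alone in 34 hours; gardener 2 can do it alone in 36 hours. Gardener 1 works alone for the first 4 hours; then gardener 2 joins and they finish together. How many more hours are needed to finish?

In 4 hours gardener 1 does 4/34 = 2/17 of the job, leaving 15/17.
Gardener 1 and gardener 2 together work at 35/612 per hour, so finishing takes 15/17 ÷ 35/612 = 108/7 hours.

108/7 hours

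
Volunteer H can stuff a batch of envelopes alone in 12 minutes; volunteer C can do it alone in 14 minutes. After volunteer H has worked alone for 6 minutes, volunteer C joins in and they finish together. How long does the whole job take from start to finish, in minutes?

120/13 minutes

In 6 minutes volunteer H does 6/12 = 1/2 of the job, leaving 1/2.
Volunteer H and volunteer C together work at 13/84 per minute, so finishing takes 1/2 ÷ 13/84 = 42/13 minutes.
Total time = 6 + 42/13 = 120/13 minutes.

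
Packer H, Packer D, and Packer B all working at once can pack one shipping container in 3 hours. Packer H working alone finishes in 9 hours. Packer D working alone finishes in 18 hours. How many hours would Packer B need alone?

Combined rate is 1/3 per hour.
Known contribution: 1/9 + 1/18 = (2 + 1)/18 = 3/18 = 1/6 per hour.
So Packer B's rate is 1/3 − 1/6 = 1/6, meaning 6 hours alone.

6 hours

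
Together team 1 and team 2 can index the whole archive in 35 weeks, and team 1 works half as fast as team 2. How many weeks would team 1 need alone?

105 weeks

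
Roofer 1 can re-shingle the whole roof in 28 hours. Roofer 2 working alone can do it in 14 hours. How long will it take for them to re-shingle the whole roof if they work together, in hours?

Combined rate: 1/28 + 1/14 = (1 + 2)/28 = 3/28 per hour.
Time = 1 ÷ (3/28) = 28/3 hours.

28/3 hours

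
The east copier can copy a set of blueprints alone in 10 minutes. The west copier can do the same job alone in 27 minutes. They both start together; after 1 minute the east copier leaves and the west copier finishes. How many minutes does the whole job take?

243/10 minutes

In the first 1 minute the combined rate is 37/270, so 37/270 of the job is done, leaving 233/270.
After the east copier leaves the rate is 1/27 per minute; the remaining 233/270 takes 233/10 minutes.
Total = 1 + 233/10 = 243/10 minutes.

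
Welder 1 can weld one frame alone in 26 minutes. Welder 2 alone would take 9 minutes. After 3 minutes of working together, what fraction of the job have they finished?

35/78

Combined rate: 1/26 + 1/9 = (9 + 26)/234 = 35/234 per minute.
In 3 minutes they complete 3·35/234 = 35/78 of the job.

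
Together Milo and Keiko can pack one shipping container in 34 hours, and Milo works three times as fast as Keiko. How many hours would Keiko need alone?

Let Keiko's rate be r; then Milo's rate is 3r, so together (3 + 1)r = 4r = 1/34.
Thus r = 1/136 per hour.
Keiko alone: 136 hours; Milo alone: 136/3 hours.

136 hours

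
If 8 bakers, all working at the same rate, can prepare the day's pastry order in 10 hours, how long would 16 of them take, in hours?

Total work is 8·10 = 80 baker-hours.
With 16 bakers: 80/16 = 5 hours.

5 hours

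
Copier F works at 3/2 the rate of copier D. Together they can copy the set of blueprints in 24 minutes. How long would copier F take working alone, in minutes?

40 minutes

Let copier D's rate be r; then copier F's rate is (3/2)r, so together (3/2 + 1)r = (5/2)r = 1/24.
Thus r = 1/60 per minute.
Copier D alone: 60 minutes; copier F alone: 40 minutes.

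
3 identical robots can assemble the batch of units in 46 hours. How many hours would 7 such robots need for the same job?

Total work is 3·46 = 138 robot-hours.
With 7 robots: 138/7 hours.

138/7 hours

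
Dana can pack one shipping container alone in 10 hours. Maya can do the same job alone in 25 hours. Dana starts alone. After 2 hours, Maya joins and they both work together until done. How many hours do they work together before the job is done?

In the first 2 hours Dana alone does 2/10 = 1/5 of the job, leaving 4/5.
Once everyone is working, combined rate: 1/10 + 1/25 = (5 + 2)/50 = 7/50 per hour.
Remaining 4/5 at 7/50 per hour takes 40/7 hours.

40/7 hours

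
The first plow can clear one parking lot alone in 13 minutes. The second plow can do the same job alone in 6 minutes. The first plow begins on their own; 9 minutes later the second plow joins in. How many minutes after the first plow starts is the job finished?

195/19 minutes

In the first 9 minutes the first plow alone does 9/13 of the job, leaving 4/13.
Once everyone is working, combined rate: 1/13 + 1/6 = (6 + 13)/78 = 19/78 per minute.
Remaining 4/13 at 19/78 per minute takes 24/19 minutes.
Total from the start = 9 + 24/19 = 195/19 minutes.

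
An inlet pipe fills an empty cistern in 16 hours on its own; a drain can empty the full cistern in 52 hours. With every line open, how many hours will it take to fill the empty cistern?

Net rate = 1/16 − 1/52 = (13 − 4)/208 = 9/208 per hour.
Filling time = 1 ÷ (9/208) = 208/9 hours.

208/9 hours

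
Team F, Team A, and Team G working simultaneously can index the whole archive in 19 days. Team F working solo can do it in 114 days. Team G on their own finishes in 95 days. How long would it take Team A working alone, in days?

Combined rate is 1/19 per day.
Known contribution: 1/114 + 1/95 = (5 + 6)/570 = 11/570 per day.
So Team A's rate is 1/19 − 11/570 = 1/30, meaning 30 days alone.

30 days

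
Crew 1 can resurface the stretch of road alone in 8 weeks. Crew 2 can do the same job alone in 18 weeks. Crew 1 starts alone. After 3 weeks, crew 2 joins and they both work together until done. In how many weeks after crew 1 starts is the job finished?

In the first 3 weeks crew 1 alone does 3/8 of the job, leaving 5/8.
Once everyone is working, combined rate: 1/8 + 1/18 = (9 + 4)/72 = 13/72 per week.
Remaining 5/8 at 13/72 per week takes 45/13 weeks.
Total from the start = 3 + 45/13 = 84/13 weeks.

84/13 weeks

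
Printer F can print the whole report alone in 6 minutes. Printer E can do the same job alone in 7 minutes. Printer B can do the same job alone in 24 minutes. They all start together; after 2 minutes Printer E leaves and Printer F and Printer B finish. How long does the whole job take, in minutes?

24/7 minutes

In the first 2 minutes the combined rate is 59/168, so 59/84 of the job is done, leaving 25/84.
After Printer E leaves the rate is 5/24 per minute; the remaining 25/84 takes 10/7 minutes.
Total = 2 + 10/7 = 24/7 minutes.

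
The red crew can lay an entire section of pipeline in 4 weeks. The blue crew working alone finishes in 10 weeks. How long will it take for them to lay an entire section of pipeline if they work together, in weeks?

20/7 weeks

With two workers the combined time is the product over the sum: 4·10/(4+10) = 40/14 = 20/7 weeks.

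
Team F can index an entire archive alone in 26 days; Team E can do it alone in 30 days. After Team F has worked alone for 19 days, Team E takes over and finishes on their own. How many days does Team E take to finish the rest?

In 19 days Team F does 19/26 of the job, leaving 7/26.
Team E works at 1/30 per day, so finishing takes 7/26 ÷ 1/30 = 105/13 days.

105/13 days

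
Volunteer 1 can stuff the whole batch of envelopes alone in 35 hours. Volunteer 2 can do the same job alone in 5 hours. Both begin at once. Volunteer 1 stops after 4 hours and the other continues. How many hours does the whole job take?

In the first 4 hours the combined rate is 8/35, so 32/35 of the job is done, leaving 3/35.
After Volunteer 1 leaves the rate is 1/5 per hour; the remaining 3/35 takes 3/7 hours.
Total = 4 + 3/7 = 31/7 hours.

31/7 hours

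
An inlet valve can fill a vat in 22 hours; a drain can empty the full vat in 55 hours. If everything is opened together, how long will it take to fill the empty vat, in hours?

110/3 hours

Net rate = 1/22 − 1/55 = (5 − 2)/110 = 3/110 per hour.
Filling time = 1 ÷ (3/110) = 110/3 hours.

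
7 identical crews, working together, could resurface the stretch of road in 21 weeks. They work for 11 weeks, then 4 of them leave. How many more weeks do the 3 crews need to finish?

70/3 weeks

One crew does 1/147 of the job per week.
After 11 weeks with 7 crews, 11/21 is done (10/21 left).
With 3 crews the rate is 3/147 = 1/49, so the rest takes 10/21 ÷ 1/49 = 70/3 weeks.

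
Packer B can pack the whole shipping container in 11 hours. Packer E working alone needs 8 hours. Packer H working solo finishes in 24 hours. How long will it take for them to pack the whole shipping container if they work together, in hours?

Combined rate: 1/11 + 1/8 + 1/24 = (24 + 33 + 11)/264 = 68/264 = 17/66 per hour.
Time = 1 ÷ (17/66) = 66/17 hours.

66/17 hours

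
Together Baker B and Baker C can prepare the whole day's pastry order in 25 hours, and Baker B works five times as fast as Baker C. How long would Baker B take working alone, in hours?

Let Baker C's rate be r; then Baker B's rate is 5r, so together (5 + 1)r = 6r = 1/25.
Thus r = 1/150 per hour.
Baker C alone: 150 hours; Baker B alone: 30 hours.

30 hours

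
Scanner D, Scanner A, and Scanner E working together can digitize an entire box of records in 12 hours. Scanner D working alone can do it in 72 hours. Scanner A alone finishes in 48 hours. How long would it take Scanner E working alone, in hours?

Combined rate is 1/12 per hour.
Known contribution: 1/72 + 1/48 = (2 + 3)/144 = 5/144 per hour.
So Scanner E's rate is 1/12 − 5/144 = 7/144, meaning 144/7 hours alone.

144/7 hours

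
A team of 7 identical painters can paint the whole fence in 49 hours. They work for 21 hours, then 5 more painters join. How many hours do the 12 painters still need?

One painter does 1/343 of the job per hour.
After 21 hours with 7 painters, 3/7 is done (4/7 left).
With 12 painters the rate is 12/343, so the rest takes 4/7 ÷ 12/343 = 49/3 hours.

49/3 hours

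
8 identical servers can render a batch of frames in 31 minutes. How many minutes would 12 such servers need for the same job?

62/3 minutes

Total work is 8·31 = 248 server-minutes.
With 12 servers: 248/12 = 62/3 minutes.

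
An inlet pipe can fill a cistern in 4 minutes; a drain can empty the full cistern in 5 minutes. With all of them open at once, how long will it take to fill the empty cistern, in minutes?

20 minutes

Net rate = 1/4 − 1/5 = (5 − 4)/20 = 1/20 per minute.
Filling time = 1 ÷ (1/20) = 20 minutes.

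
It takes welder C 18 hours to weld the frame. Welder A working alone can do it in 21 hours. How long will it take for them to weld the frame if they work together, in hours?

126/13 hours

Combined rate: 1/18 + 1/21 = (7 + 6)/126 = 13/126 per hour.
Time = 1 ÷ (13/126) = 126/13 hours.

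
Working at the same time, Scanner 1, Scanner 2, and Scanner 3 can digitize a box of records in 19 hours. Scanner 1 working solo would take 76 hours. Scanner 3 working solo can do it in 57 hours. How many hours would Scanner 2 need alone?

228/5 hours

Combined rate is 1/19 per hour.
Known contribution: 1/76 + 1/57 = (3 + 4)/228 = 7/228 per hour.
So Scanner 2's rate is 1/19 − 7/228 = 5/228, meaning 228/5 hours alone.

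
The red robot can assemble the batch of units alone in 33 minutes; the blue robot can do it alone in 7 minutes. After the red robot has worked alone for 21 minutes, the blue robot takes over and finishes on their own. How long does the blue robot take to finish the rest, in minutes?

28/11 minutes

In 21 minutes the red robot does 21/33 = 7/11 of the job, leaving 4/11.
The blue robot works at 1/7 per minute, so finishing takes 4/11 ÷ 1/7 = 28/11 minutes.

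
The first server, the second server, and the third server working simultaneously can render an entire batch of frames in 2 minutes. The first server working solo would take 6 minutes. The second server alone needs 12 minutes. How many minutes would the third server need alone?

4 minutes

Combined rate is 1/2 per minute.
Known contribution: 1/6 + 1/12 = (2 + 1)/12 = 3/12 = 1/4 per minute.
So the third server's rate is 1/2 − 1/4 = 1/4, meaning 4 minutes alone.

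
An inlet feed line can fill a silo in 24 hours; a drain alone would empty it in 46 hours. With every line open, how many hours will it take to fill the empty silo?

552/11 hours

Net rate = 1/24 − 1/46 = (23 − 12)/552 = 11/552 per hour.
Filling time = 1 ÷ (11/552) = 552/11 hours.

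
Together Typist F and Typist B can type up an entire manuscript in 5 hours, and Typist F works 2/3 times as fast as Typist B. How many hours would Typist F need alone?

25/2 hours

Let Typist B's rate be r; then Typist F's rate is (2/3)r, so together (2/3 + 1)r = (5/3)r = 1/5.
Thus r = 3/25 per hour.
Typist B alone: 25/3 hours; Typist F alone: 25/2 hours.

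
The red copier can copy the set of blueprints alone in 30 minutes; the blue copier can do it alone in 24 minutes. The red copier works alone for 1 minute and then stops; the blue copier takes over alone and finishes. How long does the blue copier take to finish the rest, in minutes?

In 1 minute the red copier does 1/30 of the job, leaving 29/30.
The blue copier works at 1/24 per minute, so finishing takes 29/30 ÷ 1/24 = 116/5 minutes.

116/5 minutes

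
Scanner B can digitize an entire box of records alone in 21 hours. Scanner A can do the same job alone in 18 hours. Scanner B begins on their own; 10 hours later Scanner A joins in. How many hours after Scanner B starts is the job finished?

196/13 hours

In the first 10 hours Scanner B alone does 10/21 of the job, leaving 11/21.
Once everyone is working, combined rate: 1/21 + 1/18 = (6 + 7)/126 = 13/126 per hour.
Remaining 11/21 at 13/126 per hour takes 66/13 hours.
Total from the start = 10 + 66/13 = 196/13 hours.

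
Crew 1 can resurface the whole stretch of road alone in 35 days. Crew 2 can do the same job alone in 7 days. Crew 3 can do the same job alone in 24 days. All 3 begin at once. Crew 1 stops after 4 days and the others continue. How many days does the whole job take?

24/5 days

In the first 4 days the combined rate is 179/840, so 179/210 of the job is done, leaving 31/210.
After crew 1 leaves the rate is 31/168 per day; the remaining 31/210 takes 4/5 days.
Total = 4 + 4/5 = 24/5 days.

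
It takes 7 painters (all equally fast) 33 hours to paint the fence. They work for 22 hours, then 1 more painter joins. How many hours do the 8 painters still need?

77/8 hours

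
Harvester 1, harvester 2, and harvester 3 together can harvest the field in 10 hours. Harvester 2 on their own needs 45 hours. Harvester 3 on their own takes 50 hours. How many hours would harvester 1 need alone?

Combined rate is 1/10 per hour.
Known contribution: 1/45 + 1/50 = (10 + 9)/450 = 19/450 per hour.
So harvester 1's rate is 1/10 − 19/450 = 13/225, meaning 225/13 hours alone.

225/13 hours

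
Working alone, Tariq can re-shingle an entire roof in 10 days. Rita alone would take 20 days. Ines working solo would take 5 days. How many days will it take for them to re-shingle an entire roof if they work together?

20/7 days

Combined rate: 1/10 + 1/20 + 1/5 = (2 + 1 + 4)/20 = 7/20 per day.
Time = 1 ÷ (7/20) = 20/7 days.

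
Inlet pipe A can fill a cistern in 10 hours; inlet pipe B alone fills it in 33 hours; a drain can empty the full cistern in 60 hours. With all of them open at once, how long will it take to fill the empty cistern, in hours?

44/5 hours

Net rate = 1/10 + 1/33 − 1/60 = (66 + 20 − 11)/660 = 75/660 = 5/44 per hour.
Filling time = 1 ÷ (5/44) = 44/5 hours.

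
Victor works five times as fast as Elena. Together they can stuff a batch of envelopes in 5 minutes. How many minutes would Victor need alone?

Let Elena's rate be r; then Victor's rate is 5r, so together (5 + 1)r = 6r = 1/5.
Thus r = 1/30 per minute.
Elena alone: 30 minutes; Victor alone: 6 minutes.

6 minutes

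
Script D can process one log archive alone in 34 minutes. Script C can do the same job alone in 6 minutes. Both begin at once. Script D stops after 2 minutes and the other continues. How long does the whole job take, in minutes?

In the first 2 minutes the combined rate is 10/51, so 20/51 of the job is done, leaving 31/51.
After script D leaves the rate is 1/6 per minute; the remaining 31/51 takes 62/17 minutes.
Total = 2 + 62/17 = 96/17 minutes.

96/17 minutes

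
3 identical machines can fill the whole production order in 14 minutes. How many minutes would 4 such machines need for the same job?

21/2 minutes

Total work is 3·14 = 42 machine-minutes.
With 4 machines: 42/4 = 21/2 minutes.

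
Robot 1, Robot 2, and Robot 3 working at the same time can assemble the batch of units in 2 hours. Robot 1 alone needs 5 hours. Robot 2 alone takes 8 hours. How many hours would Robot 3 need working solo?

Combined rate is 1/2 per hour.
Known contribution: 1/5 + 1/8 = (8 + 5)/40 = 13/40 per hour.
So Robot 3's rate is 1/2 − 13/40 = 7/40, meaning 40/7 hours alone.

40/7 hours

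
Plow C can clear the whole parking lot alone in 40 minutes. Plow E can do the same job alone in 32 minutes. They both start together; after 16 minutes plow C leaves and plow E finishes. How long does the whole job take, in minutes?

96/5 minutes

In the first 16 minutes the combined rate is 9/160, so 9/10 of the job is done, leaving 1/10.
After plow C leaves the rate is 1/32 per minute; the remaining 1/10 takes 16/5 minutes.
Total = 16 + 16/5 = 96/5 minutes.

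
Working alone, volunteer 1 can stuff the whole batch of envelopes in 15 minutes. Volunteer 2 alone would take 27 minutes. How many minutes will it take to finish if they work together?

135/14 minutes

Combined rate: 1/15 + 1/27 = (9 + 5)/135 = 14/135 per minute.
Time = 1 ÷ (14/135) = 135/14 minutes.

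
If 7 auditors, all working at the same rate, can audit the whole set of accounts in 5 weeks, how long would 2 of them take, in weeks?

35/2 weeks

Total work is 7·5 = 35 auditor-weeks.
With 2 auditors: 35/2 weeks.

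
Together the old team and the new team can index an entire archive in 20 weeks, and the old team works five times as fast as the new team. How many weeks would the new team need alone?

120 weeks

Let the new team's rate be r; then the old team's rate is 5r, so together (5 + 1)r = 6r = 1/20.
Thus r = 1/120 per week.
The new team alone: 120 weeks; the old team alone: 24 weeks.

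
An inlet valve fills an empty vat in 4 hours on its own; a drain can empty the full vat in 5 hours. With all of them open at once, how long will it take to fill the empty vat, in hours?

Net rate = 1/4 − 1/5 = (5 − 4)/20 = 1/20 per hour.
Filling time = 1 ÷ (1/20) = 20 hours.

20 hours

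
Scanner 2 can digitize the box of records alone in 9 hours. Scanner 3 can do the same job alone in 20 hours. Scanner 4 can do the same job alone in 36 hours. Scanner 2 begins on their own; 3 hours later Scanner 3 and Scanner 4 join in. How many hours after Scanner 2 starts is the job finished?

In the first 3 hours Scanner 2 alone does 3/9 = 1/3 of the job, leaving 2/3.
Once everyone is working, combined rate: 1/9 + 1/20 + 1/36 = (20 + 9 + 5)/180 = 34/180 = 17/90 per hour.
Remaining 2/3 at 17/90 per hour takes 60/17 hours.
Total from the start = 3 + 60/17 = 111/17 hours.

111/17 hours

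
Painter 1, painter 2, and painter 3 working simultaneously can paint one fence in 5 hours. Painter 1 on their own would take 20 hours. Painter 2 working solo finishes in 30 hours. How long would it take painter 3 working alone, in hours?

Combined rate is 1/5 per hour.
Known contribution: 1/20 + 1/30 = (3 + 2)/60 = 5/60 = 1/12 per hour.
So painter 3's rate is 1/5 − 1/12 = 7/60, meaning 60/7 hours alone.

60/7 hours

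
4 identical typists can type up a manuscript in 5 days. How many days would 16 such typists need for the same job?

5/4 days

Total work is 4·5 = 20 typist-days.
With 16 typists: 20/16 = 5/4 days.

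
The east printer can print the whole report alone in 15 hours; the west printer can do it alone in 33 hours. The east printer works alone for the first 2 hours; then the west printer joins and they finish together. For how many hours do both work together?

In 2 hours the east printer does 2/15 of the job, leaving 13/15.
The east printer and the west printer together work at 16/165 per hour, so finishing takes 13/15 ÷ 16/165 = 143/16 hours.

143/16 hours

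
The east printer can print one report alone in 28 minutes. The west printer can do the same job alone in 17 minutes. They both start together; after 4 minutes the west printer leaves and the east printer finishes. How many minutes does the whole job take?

364/17 minutes

In the first 4 minutes the combined rate is 45/476, so 45/119 of the job is done, leaving 74/119.
After the west printer leaves the rate is 1/28 per minute; the remaining 74/119 takes 296/17 minutes.
Total = 4 + 296/17 = 364/17 minutes.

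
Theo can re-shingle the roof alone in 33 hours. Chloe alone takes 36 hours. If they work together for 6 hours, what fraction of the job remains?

43/66

Combined rate: 1/33 + 1/36 = (12 + 11)/396 = 23/396 per hour.
In 6 hours they complete 6·23/396 = 23/66 of the job.
So 43/66 remains.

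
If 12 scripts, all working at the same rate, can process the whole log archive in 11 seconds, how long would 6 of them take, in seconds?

22 seconds

Total work is 12·11 = 132 script-seconds.
With 6 scripts: 132/6 = 22 seconds.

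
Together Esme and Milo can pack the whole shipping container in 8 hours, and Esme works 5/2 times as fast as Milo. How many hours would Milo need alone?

Let Milo's rate be r; then Esme's rate is (5/2)r, so together (5/2 + 1)r = (7/2)r = 1/8.
Thus r = 1/28 per hour.
Milo alone: 28 hours; Esme alone: 56/5 hours.

28 hours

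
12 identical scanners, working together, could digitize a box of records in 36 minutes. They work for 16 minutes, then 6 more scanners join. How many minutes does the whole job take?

One scanner does 1/432 of the job per minute.
After 16 minutes with 12 scanners, 4/9 is done (5/9 left).
With 18 scanners the rate is 18/432 = 1/24, so the rest takes 5/9 ÷ 1/24 = 40/3 minutes.
Total = 16 + 40/3 = 88/3 minutes.

88/3 minutes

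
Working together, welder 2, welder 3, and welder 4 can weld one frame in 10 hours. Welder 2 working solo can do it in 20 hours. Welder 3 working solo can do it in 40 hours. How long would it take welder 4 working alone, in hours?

40 hours

Combined rate is 1/10 per hour.
Known contribution: 1/20 + 1/40 = (2 + 1)/40 = 3/40 per hour.
So welder 4's rate is 1/10 − 3/40 = 1/40, meaning 40 hours alone.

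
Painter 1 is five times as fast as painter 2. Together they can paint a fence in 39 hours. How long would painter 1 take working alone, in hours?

Let painter 2's rate be r; then painter 1's rate is 5r, so together (5 + 1)r = 6r = 1/39.
Thus r = 1/234 per hour.
Painter 2 alone: 234 hours; painter 1 alone: 234/5 hours.

234/5 hours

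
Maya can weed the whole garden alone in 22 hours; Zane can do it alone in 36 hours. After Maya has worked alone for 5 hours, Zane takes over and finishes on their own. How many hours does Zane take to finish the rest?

306/11 hours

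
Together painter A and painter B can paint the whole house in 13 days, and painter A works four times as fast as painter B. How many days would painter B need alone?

65 days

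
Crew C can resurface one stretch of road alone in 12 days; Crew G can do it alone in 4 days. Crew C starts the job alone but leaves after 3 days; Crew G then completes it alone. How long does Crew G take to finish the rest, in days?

3 days

In 3 days Crew C does 3/12 = 1/4 of the job, leaving 3/4.
Crew G works at 1/4 per day, so finishing takes 3/4 ÷ 1/4 = 3 days.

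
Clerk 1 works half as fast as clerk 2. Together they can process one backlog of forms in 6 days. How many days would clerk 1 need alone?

Let clerk 2's rate be r; then clerk 1's rate is (1/2)r, so together (1/2 + 1)r = (3/2)r = 1/6.
Thus r = 1/9 per day.
Clerk 2 alone: 9 days; clerk 1 alone: 18 days.

18 days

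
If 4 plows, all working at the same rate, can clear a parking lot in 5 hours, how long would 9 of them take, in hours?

20/9 hours

Total work is 4·5 = 20 plow-hours.
With 9 plows: 20/9 hours.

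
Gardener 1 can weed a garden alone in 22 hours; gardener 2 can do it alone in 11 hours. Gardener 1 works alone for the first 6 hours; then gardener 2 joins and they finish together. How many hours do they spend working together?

In 6 hours gardener 1 does 6/22 = 3/11 of the job, leaving 8/11.
Gardener 1 and gardener 2 together work at 3/22 per hour, so finishing takes 8/11 ÷ 3/22 = 16/3 hours.

16/3 hours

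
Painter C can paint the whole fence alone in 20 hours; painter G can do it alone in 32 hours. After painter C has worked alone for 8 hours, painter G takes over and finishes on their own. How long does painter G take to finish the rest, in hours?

96/5 hours

In 8 hours painter C does 8/20 = 2/5 of the job, leaving 3/5.
Painter G works at 1/32 per hour, so finishing takes 3/5 ÷ 1/32 = 96/5 hours.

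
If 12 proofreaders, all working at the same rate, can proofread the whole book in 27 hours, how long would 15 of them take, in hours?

Total work is 12·27 = 324 proofreader-hours.
With 15 proofreaders: 324/15 = 108/5 hours.

108/5 hours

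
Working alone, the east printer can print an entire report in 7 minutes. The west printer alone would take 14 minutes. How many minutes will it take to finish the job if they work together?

14/3 minutes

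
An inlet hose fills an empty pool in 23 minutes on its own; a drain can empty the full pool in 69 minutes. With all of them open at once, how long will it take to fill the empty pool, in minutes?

Net rate = 1/23 − 1/69 = (3 − 1)/69 = 2/69 per minute.
Filling time = 1 ÷ (2/69) = 69/2 minutes.

69/2 minutes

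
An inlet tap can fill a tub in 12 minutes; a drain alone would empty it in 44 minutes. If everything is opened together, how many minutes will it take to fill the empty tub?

Net rate = 1/12 − 1/44 = (11 − 3)/132 = 8/132 = 2/33 per minute.
Filling time = 1 ÷ (2/33) = 33/2 minutes.

33/2 minutes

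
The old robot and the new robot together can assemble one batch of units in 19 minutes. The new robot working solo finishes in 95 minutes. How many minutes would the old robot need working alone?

95/4 minutes

Combined rate is 1/19 per minute.
Known contribution: 1/95 per minute.
So the old robot's rate is 1/19 − 1/95 = 4/95, meaning 95/4 minutes alone.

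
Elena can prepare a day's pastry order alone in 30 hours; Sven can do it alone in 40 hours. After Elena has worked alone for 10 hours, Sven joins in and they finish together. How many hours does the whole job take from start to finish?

In 10 hours Elena does 10/30 = 1/3 of the job, leaving 2/3.
Elena and Sven together work at 7/120 per hour, so finishing takes 2/3 ÷ 7/120 = 80/7 hours.
Total time = 10 + 80/7 = 150/7 hours.

150/7 hours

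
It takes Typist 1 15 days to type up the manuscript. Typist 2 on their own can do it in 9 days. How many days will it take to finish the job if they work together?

45/8 days

With two workers the combined time is the product over the sum: 15·9/(15+9) = 135/24 = 45/8 days.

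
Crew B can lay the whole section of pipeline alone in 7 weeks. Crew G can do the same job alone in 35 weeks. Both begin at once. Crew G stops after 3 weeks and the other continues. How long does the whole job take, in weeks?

32/5 weeks

In the first 3 weeks the combined rate is 6/35, so 18/35 of the job is done, leaving 17/35.
After crew G leaves the rate is 1/7 per week; the remaining 17/35 takes 17/5 weeks.
Total = 3 + 17/5 = 32/5 weeks.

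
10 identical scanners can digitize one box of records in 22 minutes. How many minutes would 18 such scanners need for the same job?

110/9 minutes

Total work is 10·22 = 220 scanner-minutes.
With 18 scanners: 220/18 = 110/9 minutes.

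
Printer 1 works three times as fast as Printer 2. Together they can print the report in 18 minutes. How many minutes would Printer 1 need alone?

24 minutes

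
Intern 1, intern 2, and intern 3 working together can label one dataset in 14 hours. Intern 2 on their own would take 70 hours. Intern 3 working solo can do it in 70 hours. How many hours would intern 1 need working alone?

70/3 hours

Combined rate is 1/14 per hour.
Known contribution: 1/70 + 1/70 = (1 + 1)/70 = 2/70 = 1/35 per hour.
So intern 1's rate is 1/14 − 1/35 = 3/70, meaning 70/3 hours alone.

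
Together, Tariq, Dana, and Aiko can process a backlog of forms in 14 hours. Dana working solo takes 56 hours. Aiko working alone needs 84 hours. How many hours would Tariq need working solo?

Combined rate is 1/14 per hour.
Known contribution: 1/56 + 1/84 = (3 + 2)/168 = 5/168 per hour.
So Tariq's rate is 1/14 − 5/168 = 1/24, meaning 24 hours alone.

24 hours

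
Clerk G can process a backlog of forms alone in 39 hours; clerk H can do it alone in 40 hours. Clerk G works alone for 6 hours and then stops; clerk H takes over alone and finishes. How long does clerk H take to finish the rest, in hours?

In 6 hours clerk G does 6/39 = 2/13 of the job, leaving 11/13.
Clerk H works at 1/40 per hour, so finishing takes 11/13 ÷ 1/40 = 440/13 hours.

440/13 hours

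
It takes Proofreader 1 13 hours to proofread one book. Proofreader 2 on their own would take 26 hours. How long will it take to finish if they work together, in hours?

Combined rate: 1/13 + 1/26 = (2 + 1)/26 = 3/26 per hour.
Time = 1 ÷ (3/26) = 26/3 hours.

26/3 hours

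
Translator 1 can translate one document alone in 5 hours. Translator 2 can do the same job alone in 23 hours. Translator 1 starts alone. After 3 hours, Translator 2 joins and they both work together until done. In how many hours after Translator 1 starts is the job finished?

65/14 hours

In the first 3 hours Translator 1 alone does 3/5 of the job, leaving 2/5.
Once everyone is working, combined rate: 1/5 + 1/23 = (23 + 5)/115 = 28/115 per hour.
Remaining 2/5 at 28/115 per hour takes 23/14 hours.
Total from the start = 3 + 23/14 = 65/14 hours.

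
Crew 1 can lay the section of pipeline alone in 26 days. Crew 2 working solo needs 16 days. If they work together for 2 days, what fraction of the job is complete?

Combined rate: 1/26 + 1/16 = (8 + 13)/208 = 21/208 per day.
In 2 days they complete 2·21/208 = 21/104 of the job.

21/104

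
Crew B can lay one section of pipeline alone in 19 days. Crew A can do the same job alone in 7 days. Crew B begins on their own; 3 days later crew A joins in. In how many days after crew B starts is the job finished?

In the first 3 days crew B alone does 3/19 of the job, leaving 16/19.
Once everyone is working, combined rate: 1/19 + 1/7 = (7 + 19)/133 = 26/133 per day.
Remaining 16/19 at 26/133 per day takes 56/13 days.
Total from the start = 3 + 56/13 = 95/13 days.

95/13 days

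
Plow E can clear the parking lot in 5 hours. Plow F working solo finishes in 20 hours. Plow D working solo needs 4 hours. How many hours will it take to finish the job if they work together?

2 hours

Combined rate: 1/5 + 1/20 + 1/4 = (4 + 1 + 5)/20 = 10/20 = 1/2 per hour.
Time = 1 ÷ (1/2) = 2 hours.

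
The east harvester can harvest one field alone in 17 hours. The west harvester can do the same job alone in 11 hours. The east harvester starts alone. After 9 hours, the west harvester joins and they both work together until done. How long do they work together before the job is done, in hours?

In the first 9 hours the east harvester alone does 9/17 of the job, leaving 8/17.
Once everyone is working, combined rate: 1/17 + 1/11 = (11 + 17)/187 = 28/187 per hour.
Remaining 8/17 at 28/187 per hour takes 22/7 hours.

22/7 hours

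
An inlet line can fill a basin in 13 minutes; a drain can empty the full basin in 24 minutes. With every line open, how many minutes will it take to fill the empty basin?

Net rate = 1/13 − 1/24 = (24 − 13)/312 = 11/312 per minute.
Filling time = 1 ÷ (11/312) = 312/11 minutes.

312/11 minutes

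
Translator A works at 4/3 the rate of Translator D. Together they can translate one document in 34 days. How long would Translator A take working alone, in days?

119/2 days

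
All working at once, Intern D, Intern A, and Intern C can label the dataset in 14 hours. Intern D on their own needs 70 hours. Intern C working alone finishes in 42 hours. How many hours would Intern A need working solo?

30 hours

Combined rate is 1/14 per hour.
Known contribution: 1/70 + 1/42 = (3 + 5)/210 = 8/210 = 4/105 per hour.
So Intern A's rate is 1/14 − 4/105 = 1/30, meaning 30 hours alone.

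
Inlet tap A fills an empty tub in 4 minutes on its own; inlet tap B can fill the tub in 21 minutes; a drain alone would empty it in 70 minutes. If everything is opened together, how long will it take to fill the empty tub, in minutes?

Net rate = 1/4 + 1/21 − 1/70 = (105 + 20 − 6)/420 = 119/420 = 17/60 per minute.
Filling time = 1 ÷ (17/60) = 60/17 minutes.

60/17 minutes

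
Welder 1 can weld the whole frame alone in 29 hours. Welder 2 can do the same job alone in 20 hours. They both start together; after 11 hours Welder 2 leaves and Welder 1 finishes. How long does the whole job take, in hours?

261/20 hours

In the first 11 hours the combined rate is 49/580, so 539/580 of the job is done, leaving 41/580.
After Welder 2 leaves the rate is 1/29 per hour; the remaining 41/580 takes 41/20 hours.
Total = 11 + 41/20 = 261/20 hours.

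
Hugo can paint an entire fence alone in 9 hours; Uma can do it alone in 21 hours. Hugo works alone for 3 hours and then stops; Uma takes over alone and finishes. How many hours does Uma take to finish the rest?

In 3 hours Hugo does 3/9 = 1/3 of the job, leaving 2/3.
Uma works at 1/21 per hour, so finishing takes 2/3 ÷ 1/21 = 14 hours.

14 hours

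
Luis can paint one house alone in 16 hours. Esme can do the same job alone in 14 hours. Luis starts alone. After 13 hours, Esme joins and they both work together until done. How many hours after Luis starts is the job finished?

72/5 hours

In the first 13 hours Luis alone does 13/16 of the job, leaving 3/16.
Once everyone is working, combined rate: 1/16 + 1/14 = (7 + 8)/112 = 15/112 per hour.
Remaining 3/16 at 15/112 per hour takes 7/5 hours.
Total from the start = 13 + 7/5 = 72/5 hours.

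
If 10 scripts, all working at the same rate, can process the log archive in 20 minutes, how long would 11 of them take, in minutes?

200/11 minutes

Total work is 10·20 = 200 script-minutes.
With 11 scripts: 200/11 minutes.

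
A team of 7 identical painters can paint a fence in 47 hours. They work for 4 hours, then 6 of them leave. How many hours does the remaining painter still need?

One painter does 1/329 of the job per hour.
After 4 hours with 7 painters, 4/47 is done (43/47 left).
With 1 painter the rate is 1/329, so the rest takes 43/47 ÷ 1/329 = 301 hours.

301 hours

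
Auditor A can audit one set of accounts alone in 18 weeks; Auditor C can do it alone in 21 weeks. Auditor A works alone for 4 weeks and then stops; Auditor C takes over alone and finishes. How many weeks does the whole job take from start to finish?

61/3 weeks

In 4 weeks Auditor A does 4/18 = 2/9 of the job, leaving 7/9.
Auditor C works at 1/21 per week, so finishing takes 7/9 ÷ 1/21 = 49/3 weeks.
Total time = 4 + 49/3 = 61/3 weeks.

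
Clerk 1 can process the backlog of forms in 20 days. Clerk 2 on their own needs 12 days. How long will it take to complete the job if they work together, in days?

Combined rate: 1/20 + 1/12 = (3 + 5)/60 = 8/60 = 2/15 per day.
Time = 1 ÷ (2/15) = 15/2 days.

15/2 days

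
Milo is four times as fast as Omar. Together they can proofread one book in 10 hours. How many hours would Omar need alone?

50 hours

Let Omar's rate be r; then Milo's rate is 4r, so together (4 + 1)r = 5r = 1/10.
Thus r = 1/50 per hour.
Omar alone: 50 hours; Milo alone: 25/2 hours.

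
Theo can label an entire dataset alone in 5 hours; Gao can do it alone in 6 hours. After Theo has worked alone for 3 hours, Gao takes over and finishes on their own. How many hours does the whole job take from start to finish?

In 3 hours Theo does 3/5 of the job, leaving 2/5.
Gao works at 1/6 per hour, so finishing takes 2/5 ÷ 1/6 = 12/5 hours.
Total time = 3 + 12/5 = 27/5 hours.

27/5 hours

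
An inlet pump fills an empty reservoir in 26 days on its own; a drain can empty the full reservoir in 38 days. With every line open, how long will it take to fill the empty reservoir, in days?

247/3 days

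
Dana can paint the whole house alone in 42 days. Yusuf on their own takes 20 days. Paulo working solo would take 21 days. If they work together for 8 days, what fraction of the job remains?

Combined rate: 1/42 + 1/20 + 1/21 = (10 + 21 + 20)/420 = 51/420 = 17/140 per day.
In 8 days they complete 8·17/140 = 34/35 of the job.
So 1/35 remains.

1/35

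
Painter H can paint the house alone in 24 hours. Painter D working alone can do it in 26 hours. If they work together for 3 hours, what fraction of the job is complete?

25/104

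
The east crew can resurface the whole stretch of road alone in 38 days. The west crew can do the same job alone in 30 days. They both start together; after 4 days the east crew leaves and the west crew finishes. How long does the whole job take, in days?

510/19 days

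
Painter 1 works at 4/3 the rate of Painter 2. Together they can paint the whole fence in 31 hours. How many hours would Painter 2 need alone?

Let Painter 2's rate be r; then Painter 1's rate is (4/3)r, so together (4/3 + 1)r = (7/3)r = 1/31.
Thus r = 3/217 per hour.
Painter 2 alone: 217/3 hours; Painter 1 alone: 217/4 hours.

217/3 hours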